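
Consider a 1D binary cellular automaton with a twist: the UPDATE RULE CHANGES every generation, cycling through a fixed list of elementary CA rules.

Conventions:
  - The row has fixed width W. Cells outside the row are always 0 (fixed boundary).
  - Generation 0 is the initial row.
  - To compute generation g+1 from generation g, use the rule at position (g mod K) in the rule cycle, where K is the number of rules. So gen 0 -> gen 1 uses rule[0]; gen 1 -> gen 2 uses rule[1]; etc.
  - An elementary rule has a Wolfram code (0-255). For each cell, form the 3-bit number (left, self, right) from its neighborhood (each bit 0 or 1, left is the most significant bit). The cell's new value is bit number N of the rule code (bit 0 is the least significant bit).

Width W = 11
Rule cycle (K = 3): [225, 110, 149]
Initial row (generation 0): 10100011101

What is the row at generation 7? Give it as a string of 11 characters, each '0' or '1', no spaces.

Answer: 01111110011

Derivation:
Gen 0: 10100011101
Gen 1 (rule 225): 01001001110
Gen 2 (rule 110): 11011011010
Gen 3 (rule 149): 00000000011
Gen 4 (rule 225): 11111111001
Gen 5 (rule 110): 10000001011
Gen 6 (rule 149): 11111101000
Gen 7 (rule 225): 01111110011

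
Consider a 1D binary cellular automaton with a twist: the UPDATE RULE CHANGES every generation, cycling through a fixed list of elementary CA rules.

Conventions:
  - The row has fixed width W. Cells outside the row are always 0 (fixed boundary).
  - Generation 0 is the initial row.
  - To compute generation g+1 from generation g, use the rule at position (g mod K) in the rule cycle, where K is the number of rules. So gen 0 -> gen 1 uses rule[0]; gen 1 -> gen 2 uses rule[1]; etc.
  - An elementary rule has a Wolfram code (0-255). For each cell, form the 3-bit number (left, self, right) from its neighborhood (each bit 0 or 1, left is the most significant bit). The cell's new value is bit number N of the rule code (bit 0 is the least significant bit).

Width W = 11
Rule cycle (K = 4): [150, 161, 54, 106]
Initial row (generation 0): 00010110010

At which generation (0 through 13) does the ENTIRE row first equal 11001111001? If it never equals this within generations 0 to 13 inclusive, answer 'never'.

Gen 0: 00010110010
Gen 1 (rule 150): 00110001111
Gen 2 (rule 161): 10000100110
Gen 3 (rule 54): 11001111001
Gen 4 (rule 106): 11011001010
Gen 5 (rule 150): 00000111011
Gen 6 (rule 161): 11110010100
Gen 7 (rule 54): 00001111110
Gen 8 (rule 106): 00011000010
Gen 9 (rule 150): 00100100111
Gen 10 (rule 161): 10000000010
Gen 11 (rule 54): 11000000111
Gen 12 (rule 106): 11000001101
Gen 13 (rule 150): 00100010001

Answer: 3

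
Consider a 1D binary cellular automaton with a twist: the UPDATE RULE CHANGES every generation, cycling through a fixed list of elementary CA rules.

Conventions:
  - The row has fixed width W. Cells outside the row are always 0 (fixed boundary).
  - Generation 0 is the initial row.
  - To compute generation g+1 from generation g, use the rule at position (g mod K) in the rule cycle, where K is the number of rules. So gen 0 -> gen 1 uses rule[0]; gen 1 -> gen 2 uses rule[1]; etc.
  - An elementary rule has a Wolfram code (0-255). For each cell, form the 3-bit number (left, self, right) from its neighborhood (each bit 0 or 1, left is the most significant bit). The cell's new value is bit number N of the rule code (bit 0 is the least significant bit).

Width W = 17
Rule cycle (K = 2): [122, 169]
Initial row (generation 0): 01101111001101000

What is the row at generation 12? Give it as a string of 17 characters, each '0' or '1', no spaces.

Gen 0: 01101111001101000
Gen 1 (rule 122): 11111001111110100
Gen 2 (rule 169): 11110001111101001
Gen 3 (rule 122): 10011011000110110
Gen 4 (rule 169): 00010110010101100
Gen 5 (rule 122): 00101111101011110
Gen 6 (rule 169): 10011111010111100
Gen 7 (rule 122): 01110001101100110
Gen 8 (rule 169): 01100101011000100
Gen 9 (rule 122): 11111010111101010
Gen 10 (rule 169): 11110101111010100
Gen 11 (rule 122): 10011011001101010
Gen 12 (rule 169): 00010110001010100

Answer: 00010110001010100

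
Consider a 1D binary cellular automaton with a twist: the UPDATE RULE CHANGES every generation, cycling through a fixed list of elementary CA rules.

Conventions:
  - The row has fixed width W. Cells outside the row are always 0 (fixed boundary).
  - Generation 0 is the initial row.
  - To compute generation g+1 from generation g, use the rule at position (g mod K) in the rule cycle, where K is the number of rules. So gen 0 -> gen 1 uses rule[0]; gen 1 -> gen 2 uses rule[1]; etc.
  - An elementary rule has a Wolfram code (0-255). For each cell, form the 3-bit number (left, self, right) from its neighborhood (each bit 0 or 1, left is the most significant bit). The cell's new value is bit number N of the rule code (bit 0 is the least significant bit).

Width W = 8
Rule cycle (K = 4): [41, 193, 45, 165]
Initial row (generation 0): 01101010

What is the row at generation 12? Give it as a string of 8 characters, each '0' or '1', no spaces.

Answer: 01011011

Derivation:
Gen 0: 01101010
Gen 1 (rule 41): 01010100
Gen 2 (rule 193): 00000001
Gen 3 (rule 45): 11111101
Gen 4 (rule 165): 01111011
Gen 5 (rule 41): 01000110
Gen 6 (rule 193): 00010010
Gen 7 (rule 45): 11010010
Gen 8 (rule 165): 00110010
Gen 9 (rule 41): 10100000
Gen 10 (rule 193): 00001111
Gen 11 (rule 45): 11101000
Gen 12 (rule 165): 01011011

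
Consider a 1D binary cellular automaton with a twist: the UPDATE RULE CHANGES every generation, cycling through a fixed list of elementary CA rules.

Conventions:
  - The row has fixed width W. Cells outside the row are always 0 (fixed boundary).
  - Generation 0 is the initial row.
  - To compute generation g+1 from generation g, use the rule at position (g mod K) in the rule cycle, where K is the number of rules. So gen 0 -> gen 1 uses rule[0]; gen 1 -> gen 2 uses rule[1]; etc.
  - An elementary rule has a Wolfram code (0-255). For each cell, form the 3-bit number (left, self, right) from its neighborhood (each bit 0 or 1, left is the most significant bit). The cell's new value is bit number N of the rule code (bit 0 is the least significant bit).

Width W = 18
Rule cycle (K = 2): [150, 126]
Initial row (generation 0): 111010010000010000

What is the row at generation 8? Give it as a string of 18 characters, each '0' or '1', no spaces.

Answer: 011111111111111011

Derivation:
Gen 0: 111010010000010000
Gen 1 (rule 150): 010011111000111000
Gen 2 (rule 126): 111110001101101100
Gen 3 (rule 150): 011101010000000010
Gen 4 (rule 126): 110111111000000111
Gen 5 (rule 150): 000011110100001010
Gen 6 (rule 126): 000110011110011111
Gen 7 (rule 150): 001001101101101110
Gen 8 (rule 126): 011111111111111011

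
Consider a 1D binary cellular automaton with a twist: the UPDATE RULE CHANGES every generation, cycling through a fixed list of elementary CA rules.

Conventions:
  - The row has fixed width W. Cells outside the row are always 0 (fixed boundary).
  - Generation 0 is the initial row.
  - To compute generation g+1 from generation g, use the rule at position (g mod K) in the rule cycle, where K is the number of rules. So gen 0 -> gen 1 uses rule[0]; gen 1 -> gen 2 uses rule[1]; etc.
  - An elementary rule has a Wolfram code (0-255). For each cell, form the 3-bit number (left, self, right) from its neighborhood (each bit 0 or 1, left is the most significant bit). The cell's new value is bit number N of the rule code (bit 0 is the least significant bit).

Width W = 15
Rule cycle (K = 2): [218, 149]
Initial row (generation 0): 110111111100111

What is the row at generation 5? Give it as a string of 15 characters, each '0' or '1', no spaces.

Answer: 111111111111111

Derivation:
Gen 0: 110111111100111
Gen 1 (rule 218): 110111111111111
Gen 2 (rule 149): 000011111111110
Gen 3 (rule 218): 000111111111111
Gen 4 (rule 149): 110011111111110
Gen 5 (rule 218): 111111111111111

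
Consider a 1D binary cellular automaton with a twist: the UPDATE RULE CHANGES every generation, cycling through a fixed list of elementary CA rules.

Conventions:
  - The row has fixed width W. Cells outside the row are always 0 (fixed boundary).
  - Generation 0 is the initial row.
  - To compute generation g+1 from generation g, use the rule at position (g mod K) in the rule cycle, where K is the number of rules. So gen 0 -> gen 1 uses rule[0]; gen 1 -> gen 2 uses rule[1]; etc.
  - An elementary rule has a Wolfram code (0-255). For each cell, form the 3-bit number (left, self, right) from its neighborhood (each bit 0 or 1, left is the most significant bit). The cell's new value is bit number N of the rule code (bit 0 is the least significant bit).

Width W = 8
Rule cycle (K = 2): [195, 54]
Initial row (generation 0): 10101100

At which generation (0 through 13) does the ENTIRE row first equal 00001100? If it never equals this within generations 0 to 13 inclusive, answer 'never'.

Answer: 6

Derivation:
Gen 0: 10101100
Gen 1 (rule 195): 00000101
Gen 2 (rule 54): 00001111
Gen 3 (rule 195): 11110111
Gen 4 (rule 54): 00001000
Gen 5 (rule 195): 11110011
Gen 6 (rule 54): 00001100
Gen 7 (rule 195): 11110101
Gen 8 (rule 54): 00001111
Gen 9 (rule 195): 11110111
Gen 10 (rule 54): 00001000
Gen 11 (rule 195): 11110011
Gen 12 (rule 54): 00001100
Gen 13 (rule 195): 11110101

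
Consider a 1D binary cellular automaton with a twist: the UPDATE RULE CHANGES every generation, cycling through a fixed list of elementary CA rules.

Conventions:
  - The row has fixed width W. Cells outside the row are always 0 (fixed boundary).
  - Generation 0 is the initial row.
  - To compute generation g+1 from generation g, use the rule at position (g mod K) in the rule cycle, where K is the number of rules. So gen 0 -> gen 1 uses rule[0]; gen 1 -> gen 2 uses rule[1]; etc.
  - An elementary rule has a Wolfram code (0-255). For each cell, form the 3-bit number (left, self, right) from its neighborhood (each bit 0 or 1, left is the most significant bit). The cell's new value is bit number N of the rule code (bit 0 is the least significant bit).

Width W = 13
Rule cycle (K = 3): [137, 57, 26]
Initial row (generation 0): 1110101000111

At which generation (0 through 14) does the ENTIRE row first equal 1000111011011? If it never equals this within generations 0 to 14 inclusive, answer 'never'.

Answer: never

Derivation:
Gen 0: 1110101000111
Gen 1 (rule 137): 1100000010110
Gen 2 (rule 57): 1011111001101
Gen 3 (rule 26): 0010000111000
Gen 4 (rule 137): 1000110110011
Gen 5 (rule 57): 0110101101010
Gen 6 (rule 26): 1100001000001
Gen 7 (rule 137): 1001100011100
Gen 8 (rule 57): 0101011010011
Gen 9 (rule 26): 1000010001110
Gen 10 (rule 137): 0011000101100
Gen 11 (rule 57): 1010110011011
Gen 12 (rule 26): 0000101110010
Gen 13 (rule 137): 1110001100000
Gen 14 (rule 57): 1001101011111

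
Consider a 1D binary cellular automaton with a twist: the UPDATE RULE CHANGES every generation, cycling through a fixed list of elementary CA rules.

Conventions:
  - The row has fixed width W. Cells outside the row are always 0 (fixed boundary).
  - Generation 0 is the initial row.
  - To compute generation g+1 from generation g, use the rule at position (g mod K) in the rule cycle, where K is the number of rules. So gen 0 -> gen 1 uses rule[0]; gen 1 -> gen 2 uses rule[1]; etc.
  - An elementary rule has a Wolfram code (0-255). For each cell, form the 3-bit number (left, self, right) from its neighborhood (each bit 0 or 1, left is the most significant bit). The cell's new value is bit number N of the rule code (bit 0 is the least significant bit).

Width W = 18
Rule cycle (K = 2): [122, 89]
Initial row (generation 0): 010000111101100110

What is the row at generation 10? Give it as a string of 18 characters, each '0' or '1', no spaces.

Gen 0: 010000111101100110
Gen 1 (rule 122): 101001100111111111
Gen 2 (rule 89): 000101110100000001
Gen 3 (rule 122): 001011011010000010
Gen 4 (rule 89): 100011011001111001
Gen 5 (rule 122): 010111111111001110
Gen 6 (rule 89): 000100000001101011
Gen 7 (rule 122): 001010000011110111
Gen 8 (rule 89): 100001111010010101
Gen 9 (rule 122): 010011001101101010
Gen 10 (rule 89): 001011101101100001

Answer: 001011101101100001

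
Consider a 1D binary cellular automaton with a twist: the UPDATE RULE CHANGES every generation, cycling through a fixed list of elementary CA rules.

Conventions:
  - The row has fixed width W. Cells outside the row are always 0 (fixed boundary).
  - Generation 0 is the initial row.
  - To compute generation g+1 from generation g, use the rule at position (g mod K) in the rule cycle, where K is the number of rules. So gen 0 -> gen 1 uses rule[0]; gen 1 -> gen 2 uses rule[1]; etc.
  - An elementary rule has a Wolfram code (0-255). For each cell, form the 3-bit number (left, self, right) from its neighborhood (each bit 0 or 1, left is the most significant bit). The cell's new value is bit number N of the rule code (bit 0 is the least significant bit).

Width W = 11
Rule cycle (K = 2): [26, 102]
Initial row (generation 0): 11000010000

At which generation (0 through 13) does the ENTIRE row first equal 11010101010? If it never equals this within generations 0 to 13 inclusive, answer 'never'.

Gen 0: 11000010000
Gen 1 (rule 26): 10100101000
Gen 2 (rule 102): 11101111000
Gen 3 (rule 26): 10001000100
Gen 4 (rule 102): 10011001100
Gen 5 (rule 26): 01110111010
Gen 6 (rule 102): 10011001110
Gen 7 (rule 26): 01110111001
Gen 8 (rule 102): 10011001011
Gen 9 (rule 26): 01110110010
Gen 10 (rule 102): 10011010110
Gen 11 (rule 26): 01110000101
Gen 12 (rule 102): 10010001111
Gen 13 (rule 26): 01101011000

Answer: never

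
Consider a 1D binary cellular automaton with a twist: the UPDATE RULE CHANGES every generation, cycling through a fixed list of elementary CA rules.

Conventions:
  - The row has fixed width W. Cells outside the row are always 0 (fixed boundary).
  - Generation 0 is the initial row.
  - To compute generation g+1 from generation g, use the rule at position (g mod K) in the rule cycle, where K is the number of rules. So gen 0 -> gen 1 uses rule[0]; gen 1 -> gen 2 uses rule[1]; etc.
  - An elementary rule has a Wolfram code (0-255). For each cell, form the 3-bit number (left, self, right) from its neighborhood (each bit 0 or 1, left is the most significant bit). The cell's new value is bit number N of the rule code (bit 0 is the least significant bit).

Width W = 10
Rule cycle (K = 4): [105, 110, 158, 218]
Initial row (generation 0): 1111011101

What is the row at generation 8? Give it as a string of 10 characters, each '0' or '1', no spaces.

Gen 0: 1111011101
Gen 1 (rule 105): 1001110110
Gen 2 (rule 110): 1011011110
Gen 3 (rule 158): 1010011101
Gen 4 (rule 218): 0001111100
Gen 5 (rule 105): 1101000101
Gen 6 (rule 110): 1111001111
Gen 7 (rule 158): 1110111110
Gen 8 (rule 218): 1110111111

Answer: 1110111111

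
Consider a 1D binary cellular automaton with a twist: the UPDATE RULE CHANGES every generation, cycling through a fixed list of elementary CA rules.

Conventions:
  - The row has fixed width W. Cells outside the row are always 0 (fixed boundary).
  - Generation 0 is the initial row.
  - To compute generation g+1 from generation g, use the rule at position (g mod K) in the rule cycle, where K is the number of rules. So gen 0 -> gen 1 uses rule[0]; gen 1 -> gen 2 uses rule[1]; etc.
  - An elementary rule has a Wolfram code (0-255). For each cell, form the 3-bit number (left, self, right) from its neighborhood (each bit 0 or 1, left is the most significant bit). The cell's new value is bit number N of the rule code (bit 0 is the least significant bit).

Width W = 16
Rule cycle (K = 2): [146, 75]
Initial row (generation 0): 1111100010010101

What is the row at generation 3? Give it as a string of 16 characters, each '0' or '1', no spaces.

Gen 0: 1111100010010101
Gen 1 (rule 146): 0111010101100000
Gen 2 (rule 75): 1101000001101111
Gen 3 (rule 146): 0000100010000110

Answer: 0000100010000110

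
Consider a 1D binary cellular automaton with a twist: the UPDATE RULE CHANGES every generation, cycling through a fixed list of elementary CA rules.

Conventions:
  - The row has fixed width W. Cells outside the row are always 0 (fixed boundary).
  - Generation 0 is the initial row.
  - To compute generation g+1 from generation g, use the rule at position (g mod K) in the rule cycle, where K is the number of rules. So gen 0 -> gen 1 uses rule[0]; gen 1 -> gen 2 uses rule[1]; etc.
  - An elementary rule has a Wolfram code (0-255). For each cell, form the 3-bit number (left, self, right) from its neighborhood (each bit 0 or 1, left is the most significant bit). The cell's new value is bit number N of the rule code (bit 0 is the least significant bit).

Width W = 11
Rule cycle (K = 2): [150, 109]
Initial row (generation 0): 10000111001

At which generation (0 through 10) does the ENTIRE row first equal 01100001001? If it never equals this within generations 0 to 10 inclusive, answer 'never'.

Answer: never

Derivation:
Gen 0: 10000111001
Gen 1 (rule 150): 11001010111
Gen 2 (rule 109): 11001111101
Gen 3 (rule 150): 00110111001
Gen 4 (rule 109): 10111101001
Gen 5 (rule 150): 10011001111
Gen 6 (rule 109): 10011001001
Gen 7 (rule 150): 11100111111
Gen 8 (rule 109): 10100100001
Gen 9 (rule 150): 10111110011
Gen 10 (rule 109): 11100010011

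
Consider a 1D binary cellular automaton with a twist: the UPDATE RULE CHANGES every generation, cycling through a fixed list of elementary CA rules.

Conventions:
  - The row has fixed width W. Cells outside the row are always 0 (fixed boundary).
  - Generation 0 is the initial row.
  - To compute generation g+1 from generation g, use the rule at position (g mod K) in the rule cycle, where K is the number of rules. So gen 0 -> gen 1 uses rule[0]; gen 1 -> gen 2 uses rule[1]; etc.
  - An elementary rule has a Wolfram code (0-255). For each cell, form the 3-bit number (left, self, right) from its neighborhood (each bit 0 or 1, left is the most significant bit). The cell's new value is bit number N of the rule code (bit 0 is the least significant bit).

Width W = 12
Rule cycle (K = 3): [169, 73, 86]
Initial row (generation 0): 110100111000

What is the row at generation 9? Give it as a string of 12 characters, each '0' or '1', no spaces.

Gen 0: 110100111000
Gen 1 (rule 169): 101000110011
Gen 2 (rule 73): 000010110011
Gen 3 (rule 86): 000110011101
Gen 4 (rule 169): 110100011010
Gen 5 (rule 73): 110001011000
Gen 6 (rule 86): 011011001100
Gen 7 (rule 169): 010110001001
Gen 8 (rule 73): 000110100000
Gen 9 (rule 86): 001010110000

Answer: 001010110000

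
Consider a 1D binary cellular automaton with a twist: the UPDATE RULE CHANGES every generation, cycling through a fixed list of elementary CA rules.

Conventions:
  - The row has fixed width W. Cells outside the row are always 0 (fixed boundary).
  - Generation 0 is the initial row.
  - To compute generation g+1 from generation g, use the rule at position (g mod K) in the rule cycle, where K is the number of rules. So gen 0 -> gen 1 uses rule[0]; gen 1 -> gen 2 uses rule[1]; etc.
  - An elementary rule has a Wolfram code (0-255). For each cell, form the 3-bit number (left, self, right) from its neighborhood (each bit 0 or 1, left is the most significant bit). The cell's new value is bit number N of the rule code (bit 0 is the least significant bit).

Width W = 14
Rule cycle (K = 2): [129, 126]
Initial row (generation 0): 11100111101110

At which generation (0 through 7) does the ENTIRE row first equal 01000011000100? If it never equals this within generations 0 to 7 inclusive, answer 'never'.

Gen 0: 11100111101110
Gen 1 (rule 129): 01000011000100
Gen 2 (rule 126): 11100111101110
Gen 3 (rule 129): 01000011000100
Gen 4 (rule 126): 11100111101110
Gen 5 (rule 129): 01000011000100
Gen 6 (rule 126): 11100111101110
Gen 7 (rule 129): 01000011000100

Answer: 1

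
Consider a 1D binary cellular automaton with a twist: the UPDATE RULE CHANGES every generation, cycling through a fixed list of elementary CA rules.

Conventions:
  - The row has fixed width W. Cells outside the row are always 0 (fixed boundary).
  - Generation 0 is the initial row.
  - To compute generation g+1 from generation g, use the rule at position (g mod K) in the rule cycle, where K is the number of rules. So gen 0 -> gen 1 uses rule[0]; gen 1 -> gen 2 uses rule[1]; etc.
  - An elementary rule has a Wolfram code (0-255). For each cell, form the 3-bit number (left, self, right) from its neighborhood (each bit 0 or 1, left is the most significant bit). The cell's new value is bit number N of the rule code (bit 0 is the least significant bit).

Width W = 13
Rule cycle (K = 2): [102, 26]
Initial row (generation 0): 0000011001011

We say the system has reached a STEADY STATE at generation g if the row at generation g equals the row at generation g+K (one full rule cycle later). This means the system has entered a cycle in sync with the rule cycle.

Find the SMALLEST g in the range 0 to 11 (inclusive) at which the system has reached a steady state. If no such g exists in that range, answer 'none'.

Gen 0: 0000011001011
Gen 1 (rule 102): 0000101011101
Gen 2 (rule 26): 0001000010000
Gen 3 (rule 102): 0011000110000
Gen 4 (rule 26): 0110101101000
Gen 5 (rule 102): 1011110111000
Gen 6 (rule 26): 0010000100100
Gen 7 (rule 102): 0110001101100
Gen 8 (rule 26): 1101011001010
Gen 9 (rule 102): 0111101011110
Gen 10 (rule 26): 1100000010001
Gen 11 (rule 102): 0100000110011
Gen 12 (rule 26): 1010001101110
Gen 13 (rule 102): 1110010110010

Answer: none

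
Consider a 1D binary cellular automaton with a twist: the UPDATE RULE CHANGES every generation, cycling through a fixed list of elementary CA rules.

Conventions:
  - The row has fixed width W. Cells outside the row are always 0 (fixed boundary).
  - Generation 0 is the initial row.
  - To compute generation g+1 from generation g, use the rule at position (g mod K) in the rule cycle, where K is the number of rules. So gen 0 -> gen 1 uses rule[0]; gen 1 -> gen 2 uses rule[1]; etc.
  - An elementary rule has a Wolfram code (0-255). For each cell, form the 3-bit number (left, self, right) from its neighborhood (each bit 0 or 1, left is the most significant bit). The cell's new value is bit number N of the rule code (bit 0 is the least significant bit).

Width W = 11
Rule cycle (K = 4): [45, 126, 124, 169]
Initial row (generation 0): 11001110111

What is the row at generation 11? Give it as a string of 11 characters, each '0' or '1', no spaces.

Answer: 10000001111

Derivation:
Gen 0: 11001110111
Gen 1 (rule 45): 10001001100
Gen 2 (rule 126): 11011111110
Gen 3 (rule 124): 11110000011
Gen 4 (rule 169): 11100111010
Gen 5 (rule 45): 10000100110
Gen 6 (rule 126): 11001111111
Gen 7 (rule 124): 11101000001
Gen 8 (rule 169): 11010011100
Gen 9 (rule 45): 10110010001
Gen 10 (rule 126): 11111111011
Gen 11 (rule 124): 10000001111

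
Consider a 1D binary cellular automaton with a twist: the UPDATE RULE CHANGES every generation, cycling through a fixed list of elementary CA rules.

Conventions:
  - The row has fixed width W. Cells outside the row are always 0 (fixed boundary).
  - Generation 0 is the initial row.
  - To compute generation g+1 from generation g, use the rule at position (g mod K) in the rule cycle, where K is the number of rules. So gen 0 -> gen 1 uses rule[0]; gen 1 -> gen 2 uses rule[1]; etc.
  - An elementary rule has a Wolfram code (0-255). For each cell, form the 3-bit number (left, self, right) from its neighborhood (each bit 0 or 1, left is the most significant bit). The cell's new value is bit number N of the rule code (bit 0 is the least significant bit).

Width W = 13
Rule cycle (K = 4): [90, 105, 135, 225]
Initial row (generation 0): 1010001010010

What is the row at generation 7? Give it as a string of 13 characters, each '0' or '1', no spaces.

Answer: 1011110111111

Derivation:
Gen 0: 1010001010010
Gen 1 (rule 90): 0001010001101
Gen 2 (rule 105): 1100100101110
Gen 3 (rule 135): 0001101100100
Gen 4 (rule 225): 1100110100001
Gen 5 (rule 90): 1111110010010
Gen 6 (rule 105): 1000010000000
Gen 7 (rule 135): 1011110111111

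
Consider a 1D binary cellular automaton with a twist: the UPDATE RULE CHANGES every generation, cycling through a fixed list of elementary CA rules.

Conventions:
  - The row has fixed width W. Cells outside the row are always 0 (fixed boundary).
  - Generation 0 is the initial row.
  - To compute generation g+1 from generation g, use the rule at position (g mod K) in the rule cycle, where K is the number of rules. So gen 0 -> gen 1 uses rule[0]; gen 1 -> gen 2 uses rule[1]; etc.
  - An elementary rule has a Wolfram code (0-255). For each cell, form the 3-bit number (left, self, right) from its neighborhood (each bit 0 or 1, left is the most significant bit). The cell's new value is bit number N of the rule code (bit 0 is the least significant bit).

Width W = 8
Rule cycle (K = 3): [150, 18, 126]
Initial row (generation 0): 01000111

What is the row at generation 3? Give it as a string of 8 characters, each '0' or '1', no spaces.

Answer: 00000011

Derivation:
Gen 0: 01000111
Gen 1 (rule 150): 11101010
Gen 2 (rule 18): 00000001
Gen 3 (rule 126): 00000011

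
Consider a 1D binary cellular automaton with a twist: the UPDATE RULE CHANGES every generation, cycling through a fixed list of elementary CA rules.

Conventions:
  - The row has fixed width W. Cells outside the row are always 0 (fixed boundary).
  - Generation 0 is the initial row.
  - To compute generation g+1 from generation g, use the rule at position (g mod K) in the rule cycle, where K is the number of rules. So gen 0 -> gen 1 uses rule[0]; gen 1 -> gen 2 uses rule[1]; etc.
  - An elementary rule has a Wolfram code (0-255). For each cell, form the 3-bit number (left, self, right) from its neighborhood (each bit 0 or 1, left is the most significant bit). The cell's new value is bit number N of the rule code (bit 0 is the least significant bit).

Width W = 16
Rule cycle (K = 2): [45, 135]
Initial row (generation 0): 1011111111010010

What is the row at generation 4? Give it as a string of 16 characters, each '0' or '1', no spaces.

Gen 0: 1011111111010010
Gen 1 (rule 45): 1110000000110010
Gen 2 (rule 135): 0100111111000110
Gen 3 (rule 45): 0100100000010100
Gen 4 (rule 135): 1101101111110101

Answer: 1101101111110101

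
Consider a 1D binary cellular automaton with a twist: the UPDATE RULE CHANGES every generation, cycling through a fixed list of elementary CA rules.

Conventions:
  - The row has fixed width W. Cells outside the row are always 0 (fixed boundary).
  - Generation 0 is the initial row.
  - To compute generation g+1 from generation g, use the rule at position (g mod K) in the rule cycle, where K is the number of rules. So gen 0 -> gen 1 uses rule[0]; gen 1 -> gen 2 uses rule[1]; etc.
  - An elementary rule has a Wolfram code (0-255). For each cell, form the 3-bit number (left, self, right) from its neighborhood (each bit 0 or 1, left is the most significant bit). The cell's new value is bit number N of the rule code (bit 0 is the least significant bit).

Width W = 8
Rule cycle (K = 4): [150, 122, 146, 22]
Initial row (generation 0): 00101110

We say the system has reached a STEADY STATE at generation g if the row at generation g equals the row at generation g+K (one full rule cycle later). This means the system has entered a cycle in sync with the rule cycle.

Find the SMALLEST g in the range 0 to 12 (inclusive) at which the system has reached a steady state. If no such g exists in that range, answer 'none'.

Answer: none

Derivation:
Gen 0: 00101110
Gen 1 (rule 150): 01100101
Gen 2 (rule 122): 11111010
Gen 3 (rule 146): 01110001
Gen 4 (rule 22): 10001011
Gen 5 (rule 150): 11011000
Gen 6 (rule 122): 11111100
Gen 7 (rule 146): 01111010
Gen 8 (rule 22): 10000011
Gen 9 (rule 150): 11000100
Gen 10 (rule 122): 11101010
Gen 11 (rule 146): 01000001
Gen 12 (rule 22): 11100011
Gen 13 (rule 150): 01010100
Gen 14 (rule 122): 10101010
Gen 15 (rule 146): 00000001
Gen 16 (rule 22): 00000011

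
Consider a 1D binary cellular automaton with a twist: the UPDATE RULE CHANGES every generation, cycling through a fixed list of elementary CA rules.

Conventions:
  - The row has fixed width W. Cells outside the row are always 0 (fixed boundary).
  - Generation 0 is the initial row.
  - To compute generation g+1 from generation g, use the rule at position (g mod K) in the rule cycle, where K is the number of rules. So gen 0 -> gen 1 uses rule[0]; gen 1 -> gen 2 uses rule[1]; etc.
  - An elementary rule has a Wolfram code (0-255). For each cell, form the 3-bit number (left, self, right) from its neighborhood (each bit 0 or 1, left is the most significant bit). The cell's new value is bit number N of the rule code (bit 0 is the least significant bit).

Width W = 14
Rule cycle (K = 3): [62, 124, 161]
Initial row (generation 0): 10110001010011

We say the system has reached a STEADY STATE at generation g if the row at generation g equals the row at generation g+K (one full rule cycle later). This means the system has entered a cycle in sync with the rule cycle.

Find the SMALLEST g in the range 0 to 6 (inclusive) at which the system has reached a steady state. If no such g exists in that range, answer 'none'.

Answer: none

Derivation:
Gen 0: 10110001010011
Gen 1 (rule 62): 11101011111110
Gen 2 (rule 124): 10111110000011
Gen 3 (rule 161): 01011100111000
Gen 4 (rule 62): 11110011100100
Gen 5 (rule 124): 10011010110110
Gen 6 (rule 161): 00000101001000
Gen 7 (rule 62): 00001111111100
Gen 8 (rule 124): 00001000000110
Gen 9 (rule 161): 11100011110000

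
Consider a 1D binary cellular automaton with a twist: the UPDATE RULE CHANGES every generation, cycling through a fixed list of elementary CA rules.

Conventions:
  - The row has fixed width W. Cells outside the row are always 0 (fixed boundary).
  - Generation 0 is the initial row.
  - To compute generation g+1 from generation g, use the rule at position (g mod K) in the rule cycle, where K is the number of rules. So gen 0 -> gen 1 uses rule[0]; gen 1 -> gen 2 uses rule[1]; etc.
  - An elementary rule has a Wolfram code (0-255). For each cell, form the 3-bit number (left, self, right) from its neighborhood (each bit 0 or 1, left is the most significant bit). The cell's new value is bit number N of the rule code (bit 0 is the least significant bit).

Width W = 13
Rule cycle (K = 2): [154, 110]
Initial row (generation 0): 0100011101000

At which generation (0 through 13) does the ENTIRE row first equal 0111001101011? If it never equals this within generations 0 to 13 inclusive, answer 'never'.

Gen 0: 0100011101000
Gen 1 (rule 154): 1010111000100
Gen 2 (rule 110): 1111101001100
Gen 3 (rule 154): 1111000111010
Gen 4 (rule 110): 1001001101110
Gen 5 (rule 154): 0110111001101
Gen 6 (rule 110): 1111101011111
Gen 7 (rule 154): 1111000011110
Gen 8 (rule 110): 1001000110010
Gen 9 (rule 154): 0110101101101
Gen 10 (rule 110): 1111111111111
Gen 11 (rule 154): 1111111111110
Gen 12 (rule 110): 1000000000010
Gen 13 (rule 154): 0100000000101

Answer: never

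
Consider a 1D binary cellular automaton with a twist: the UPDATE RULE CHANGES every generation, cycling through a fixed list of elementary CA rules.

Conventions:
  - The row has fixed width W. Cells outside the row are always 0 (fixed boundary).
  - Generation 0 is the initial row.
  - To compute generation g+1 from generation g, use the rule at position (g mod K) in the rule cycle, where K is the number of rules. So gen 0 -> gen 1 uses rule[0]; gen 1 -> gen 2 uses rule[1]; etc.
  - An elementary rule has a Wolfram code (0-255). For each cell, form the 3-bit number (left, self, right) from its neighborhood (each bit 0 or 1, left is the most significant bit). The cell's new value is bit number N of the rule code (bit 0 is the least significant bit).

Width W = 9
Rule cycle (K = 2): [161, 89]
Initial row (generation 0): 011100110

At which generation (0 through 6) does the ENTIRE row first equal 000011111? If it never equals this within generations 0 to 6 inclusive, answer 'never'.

Answer: 6

Derivation:
Gen 0: 011100110
Gen 1 (rule 161): 001000000
Gen 2 (rule 89): 100111111
Gen 3 (rule 161): 000011110
Gen 4 (rule 89): 111010011
Gen 5 (rule 161): 010100000
Gen 6 (rule 89): 000011111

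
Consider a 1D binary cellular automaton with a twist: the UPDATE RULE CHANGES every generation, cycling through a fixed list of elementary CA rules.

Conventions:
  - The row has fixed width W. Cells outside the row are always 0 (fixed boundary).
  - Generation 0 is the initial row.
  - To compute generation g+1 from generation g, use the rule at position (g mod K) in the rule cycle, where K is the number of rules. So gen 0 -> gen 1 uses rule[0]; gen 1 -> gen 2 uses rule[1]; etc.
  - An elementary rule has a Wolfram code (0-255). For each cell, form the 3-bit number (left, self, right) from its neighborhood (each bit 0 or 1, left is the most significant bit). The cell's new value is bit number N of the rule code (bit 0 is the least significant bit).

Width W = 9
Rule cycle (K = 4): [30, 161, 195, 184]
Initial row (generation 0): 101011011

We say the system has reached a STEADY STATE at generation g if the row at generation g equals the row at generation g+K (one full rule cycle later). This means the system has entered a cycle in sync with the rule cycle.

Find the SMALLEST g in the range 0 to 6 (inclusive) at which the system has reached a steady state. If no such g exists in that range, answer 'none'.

Answer: 2

Derivation:
Gen 0: 101011011
Gen 1 (rule 30): 101010010
Gen 2 (rule 161): 010100000
Gen 3 (rule 195): 100001111
Gen 4 (rule 184): 010001110
Gen 5 (rule 30): 111011001
Gen 6 (rule 161): 010100000
Gen 7 (rule 195): 100001111
Gen 8 (rule 184): 010001110
Gen 9 (rule 30): 111011001
Gen 10 (rule 161): 010100000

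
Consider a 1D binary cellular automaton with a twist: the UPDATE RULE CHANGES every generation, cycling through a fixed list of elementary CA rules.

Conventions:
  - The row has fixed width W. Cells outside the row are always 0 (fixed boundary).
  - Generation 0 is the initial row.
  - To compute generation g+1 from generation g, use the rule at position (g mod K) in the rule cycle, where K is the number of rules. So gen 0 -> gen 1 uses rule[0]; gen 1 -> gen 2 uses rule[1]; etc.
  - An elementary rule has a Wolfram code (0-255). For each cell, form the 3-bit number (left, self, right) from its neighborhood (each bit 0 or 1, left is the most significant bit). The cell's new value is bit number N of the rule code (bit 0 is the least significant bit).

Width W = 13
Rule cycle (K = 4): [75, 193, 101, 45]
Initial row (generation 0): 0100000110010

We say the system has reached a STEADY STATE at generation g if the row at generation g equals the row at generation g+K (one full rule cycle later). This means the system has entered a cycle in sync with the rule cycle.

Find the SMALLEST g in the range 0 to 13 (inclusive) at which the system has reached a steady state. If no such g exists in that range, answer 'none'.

Answer: none

Derivation:
Gen 0: 0100000110010
Gen 1 (rule 75): 1001111110100
Gen 2 (rule 193): 0000111110001
Gen 3 (rule 101): 1110000010101
Gen 4 (rule 45): 1000111011111
Gen 5 (rule 75): 0011101010001
Gen 6 (rule 193): 1001100000100
Gen 7 (rule 101): 1000101110101
Gen 8 (rule 45): 1010111001111
Gen 9 (rule 75): 0000101011001
Gen 10 (rule 193): 1110000001000
Gen 11 (rule 101): 0010111101011
Gen 12 (rule 45): 1011100011110
Gen 13 (rule 75): 0010101110010
Gen 14 (rule 193): 1000000110000
Gen 15 (rule 101): 1011110010111
Gen 16 (rule 45): 1110000011100
Gen 17 (rule 75): 1010111110101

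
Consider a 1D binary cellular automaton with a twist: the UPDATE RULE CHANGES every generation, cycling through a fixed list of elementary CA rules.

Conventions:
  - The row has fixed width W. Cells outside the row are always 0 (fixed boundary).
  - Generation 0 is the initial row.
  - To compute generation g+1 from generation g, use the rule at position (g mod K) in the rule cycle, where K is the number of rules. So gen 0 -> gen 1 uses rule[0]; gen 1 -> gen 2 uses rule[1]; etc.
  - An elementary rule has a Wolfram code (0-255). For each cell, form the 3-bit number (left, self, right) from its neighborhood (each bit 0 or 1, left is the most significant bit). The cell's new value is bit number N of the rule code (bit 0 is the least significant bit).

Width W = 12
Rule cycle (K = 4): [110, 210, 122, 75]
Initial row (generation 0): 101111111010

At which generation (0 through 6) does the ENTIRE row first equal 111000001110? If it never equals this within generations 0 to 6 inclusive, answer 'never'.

Answer: 1

Derivation:
Gen 0: 101111111010
Gen 1 (rule 110): 111000001110
Gen 2 (rule 210): 011100010111
Gen 3 (rule 122): 110110101101
Gen 4 (rule 75): 110110001100
Gen 5 (rule 110): 111110011100
Gen 6 (rule 210): 011111101110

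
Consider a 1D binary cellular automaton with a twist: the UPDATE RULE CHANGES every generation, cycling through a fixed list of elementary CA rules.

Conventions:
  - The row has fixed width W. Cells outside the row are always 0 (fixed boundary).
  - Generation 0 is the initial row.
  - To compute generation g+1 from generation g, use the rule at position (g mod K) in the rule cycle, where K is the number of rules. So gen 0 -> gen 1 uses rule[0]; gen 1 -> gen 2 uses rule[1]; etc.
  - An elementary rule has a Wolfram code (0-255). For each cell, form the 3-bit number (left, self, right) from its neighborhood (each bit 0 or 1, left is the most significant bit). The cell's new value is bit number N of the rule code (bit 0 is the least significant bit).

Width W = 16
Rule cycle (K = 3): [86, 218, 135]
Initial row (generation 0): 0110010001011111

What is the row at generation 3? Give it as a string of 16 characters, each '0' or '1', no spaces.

Answer: 1101110001001110

Derivation:
Gen 0: 0110010001011111
Gen 1 (rule 86): 1011111011000001
Gen 2 (rule 218): 0011111011100010
Gen 3 (rule 135): 1101110001001110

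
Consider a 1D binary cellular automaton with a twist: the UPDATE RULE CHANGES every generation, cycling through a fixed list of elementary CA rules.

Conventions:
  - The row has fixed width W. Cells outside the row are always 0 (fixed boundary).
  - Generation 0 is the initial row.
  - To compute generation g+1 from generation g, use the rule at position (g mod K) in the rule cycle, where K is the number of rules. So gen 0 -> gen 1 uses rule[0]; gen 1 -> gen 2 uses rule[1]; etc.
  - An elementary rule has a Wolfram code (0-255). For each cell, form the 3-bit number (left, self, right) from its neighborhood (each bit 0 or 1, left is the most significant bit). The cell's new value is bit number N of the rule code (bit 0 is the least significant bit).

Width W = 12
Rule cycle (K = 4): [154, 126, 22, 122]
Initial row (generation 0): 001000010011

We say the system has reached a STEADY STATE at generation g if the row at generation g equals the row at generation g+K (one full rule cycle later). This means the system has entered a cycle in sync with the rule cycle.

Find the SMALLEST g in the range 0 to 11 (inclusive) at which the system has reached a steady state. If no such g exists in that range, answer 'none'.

Gen 0: 001000010011
Gen 1 (rule 154): 010100101110
Gen 2 (rule 126): 111111111011
Gen 3 (rule 22): 000000000000
Gen 4 (rule 122): 000000000000
Gen 5 (rule 154): 000000000000
Gen 6 (rule 126): 000000000000
Gen 7 (rule 22): 000000000000
Gen 8 (rule 122): 000000000000
Gen 9 (rule 154): 000000000000
Gen 10 (rule 126): 000000000000
Gen 11 (rule 22): 000000000000
Gen 12 (rule 122): 000000000000
Gen 13 (rule 154): 000000000000
Gen 14 (rule 126): 000000000000
Gen 15 (rule 22): 000000000000

Answer: 3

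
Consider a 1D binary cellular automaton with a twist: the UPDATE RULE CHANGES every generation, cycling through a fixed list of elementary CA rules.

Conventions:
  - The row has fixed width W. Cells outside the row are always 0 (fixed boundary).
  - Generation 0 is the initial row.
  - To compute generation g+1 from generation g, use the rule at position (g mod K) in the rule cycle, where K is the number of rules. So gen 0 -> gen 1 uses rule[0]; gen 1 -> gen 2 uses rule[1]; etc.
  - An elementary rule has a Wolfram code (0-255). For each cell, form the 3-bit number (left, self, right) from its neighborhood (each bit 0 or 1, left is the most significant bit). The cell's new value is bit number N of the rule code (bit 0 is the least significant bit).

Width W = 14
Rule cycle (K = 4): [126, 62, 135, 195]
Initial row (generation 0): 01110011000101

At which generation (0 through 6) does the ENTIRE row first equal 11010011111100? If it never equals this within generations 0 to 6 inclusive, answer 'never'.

Gen 0: 01110011000101
Gen 1 (rule 126): 11011111101111
Gen 2 (rule 62): 10110000011000
Gen 3 (rule 135): 10000111100011
Gen 4 (rule 195): 00111011101101
Gen 5 (rule 126): 01101110111111
Gen 6 (rule 62): 11011001100000

Answer: never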